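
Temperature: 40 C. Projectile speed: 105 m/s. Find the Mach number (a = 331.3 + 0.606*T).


a = 331.3 + 0.606*(40) = 355.54 m/s
M = v/a = 105/355.54 = 0.2953

0.2953


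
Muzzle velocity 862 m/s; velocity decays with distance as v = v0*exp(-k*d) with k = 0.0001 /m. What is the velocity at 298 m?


v = v0*exp(-k*d) = 862*exp(-0.0001*298) = 836.7 m/s

836.7 m/s


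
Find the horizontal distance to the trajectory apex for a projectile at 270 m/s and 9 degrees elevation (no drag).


R = v0^2*sin(2*theta)/g = 270^2*sin(2*9°)/9.81 = 2296.36 m
apex_dist = R/2 = 2296.36/2 = 1148 m

1148 m


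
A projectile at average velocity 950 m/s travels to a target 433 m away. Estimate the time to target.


t = d/v = 433/950 = 0.4558 s

0.4558 s


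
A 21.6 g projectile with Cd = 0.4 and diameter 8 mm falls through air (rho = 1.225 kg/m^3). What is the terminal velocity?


A = pi*(d/2)^2 = pi*(8/2000)^2 = 5.02655e-05 m^2
vt = sqrt(2mg/(Cd*rho*A)) = sqrt(2*0.0216*9.81/(0.4 * 1.225 * 5.02655e-05)) = 131.2 m/s

131.2 m/s


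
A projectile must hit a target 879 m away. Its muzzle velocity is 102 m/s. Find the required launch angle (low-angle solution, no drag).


sin(2*theta) = R*g/v0^2 = 879*9.81/102^2 = 0.828815, theta = arcsin(0.828815)/2 = 27.99°

27.99 degrees


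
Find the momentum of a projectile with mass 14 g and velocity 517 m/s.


p = m*v = 0.014*517 = 7.238 kg·m/s

7.238 kg·m/s


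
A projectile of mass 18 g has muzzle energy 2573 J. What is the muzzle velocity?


v = sqrt(2*E/m) = sqrt(2*2573/0.018) = 534.7 m/s

534.7 m/s


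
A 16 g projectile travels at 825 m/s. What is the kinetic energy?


E = 0.5*m*v^2 = 0.5*0.016*825^2 = 5445 J

5445 J


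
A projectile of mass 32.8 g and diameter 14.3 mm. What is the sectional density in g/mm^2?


SD = m/d^2 = 32.8/14.3^2 = 0.1604 g/mm^2

0.1604 g/mm^2


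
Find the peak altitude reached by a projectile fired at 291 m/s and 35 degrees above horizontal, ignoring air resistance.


H = (v0*sin(theta))^2 / (2g) = (291*sin(35°))^2 / (2*9.81) = 1420 m

1420 m


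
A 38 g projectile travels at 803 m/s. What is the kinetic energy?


E = 0.5*m*v^2 = 0.5*0.038*803^2 = 12251 J

12251 J


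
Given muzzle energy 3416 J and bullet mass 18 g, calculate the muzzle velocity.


v = sqrt(2*E/m) = sqrt(2*3416/0.018) = 616.1 m/s

616.1 m/s


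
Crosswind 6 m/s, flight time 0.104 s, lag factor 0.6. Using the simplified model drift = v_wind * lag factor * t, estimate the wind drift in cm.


drift = v_wind * lag * t = 6 * 0.6 * 0.104 = 0.3744 m ≈ 37.44 cm

37.44 cm


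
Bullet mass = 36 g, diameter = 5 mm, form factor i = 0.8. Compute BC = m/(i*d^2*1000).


BC = m/(i*d^2*1000) = 36/(0.8 * 5^2 * 1000) = 0.0018

0.0018


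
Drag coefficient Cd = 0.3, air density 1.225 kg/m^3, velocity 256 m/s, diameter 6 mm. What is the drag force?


A = pi*(d/2)^2 = pi*(6/2000)^2 = 2.82743e-05 m^2
Fd = 0.5*Cd*rho*A*v^2 = 0.5*0.3*1.225*2.82743e-05*256^2 = 0.3405 N

0.3405 N


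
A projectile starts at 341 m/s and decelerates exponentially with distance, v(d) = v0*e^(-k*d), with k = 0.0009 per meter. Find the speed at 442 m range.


v = v0*exp(-k*d) = 341*exp(-0.0009*442) = 229.1 m/s

229.1 m/s


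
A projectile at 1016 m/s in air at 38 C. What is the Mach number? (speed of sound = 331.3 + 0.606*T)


a = 331.3 + 0.606*(38) = 354.328 m/s
M = v/a = 1016/354.328 = 2.867

2.867


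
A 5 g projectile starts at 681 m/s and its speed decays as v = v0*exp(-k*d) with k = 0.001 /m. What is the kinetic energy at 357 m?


v = v0*exp(-k*d) = 681*exp(-0.001*357) = 476.545 m/s
E = 0.5*m*v^2 = 0.5*0.005*476.545^2 = 567.7 J

567.7 J


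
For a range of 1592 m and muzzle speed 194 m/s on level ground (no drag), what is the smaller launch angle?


sin(2*theta) = R*g/v0^2 = 1592*9.81/194^2 = 0.414962, theta = arcsin(0.414962)/2 = 12.26°

12.26 degrees


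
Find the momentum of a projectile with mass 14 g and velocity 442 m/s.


p = m*v = 0.014*442 = 6.188 kg·m/s

6.188 kg·m/s


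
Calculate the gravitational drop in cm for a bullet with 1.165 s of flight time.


drop = 0.5*g*t^2 = 0.5*9.81*1.165^2 = 6.65719 m ≈ 665.7 cm

665.7 cm


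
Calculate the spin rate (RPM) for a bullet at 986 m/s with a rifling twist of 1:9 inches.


twist_m = 9*0.0254 = 0.2286 m
spin = v/twist = 986/0.2286 = 4313.211 rev/s
RPM = spin*60 = 4313.211*60 ≈ 258793 RPM

258793 RPM


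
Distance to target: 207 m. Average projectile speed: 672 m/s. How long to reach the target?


t = d/v = 207/672 = 0.308 s

0.308 s


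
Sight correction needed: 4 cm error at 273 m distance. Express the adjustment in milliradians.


1 mrad subtends 1 cm per 10 m of range, so adj = error_cm / (dist_m / 10) = 4 / (273/10) = 0.1465 mrad

0.1465 mrad


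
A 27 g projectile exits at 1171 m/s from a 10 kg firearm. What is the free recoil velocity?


v_recoil = m_p * v_p / m_gun = 0.027 * 1171 / 10 = 3.162 m/s

3.162 m/s


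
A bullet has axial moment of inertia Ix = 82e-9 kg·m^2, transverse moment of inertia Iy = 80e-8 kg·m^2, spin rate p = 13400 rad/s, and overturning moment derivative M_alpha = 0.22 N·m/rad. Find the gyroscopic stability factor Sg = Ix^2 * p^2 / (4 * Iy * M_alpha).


Sg = Ix^2 * p^2 / (4 * Iy * M_alpha) = (82e-9)^2 * 13400^2 / (4 * 80e-8 * 0.22) = 1.715

1.715


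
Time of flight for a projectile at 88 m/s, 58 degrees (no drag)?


T = 2*v0*sin(theta)/g = 2*88*sin(58°)/9.81 = 15.21 s

15.21 s


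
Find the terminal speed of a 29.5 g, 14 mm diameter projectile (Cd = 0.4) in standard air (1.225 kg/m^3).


A = pi*(d/2)^2 = pi*(14/2000)^2 = 1.53938e-04 m^2
vt = sqrt(2mg/(Cd*rho*A)) = sqrt(2*0.0295*9.81/(0.4 * 1.225 * 1.53938e-04)) = 87.6 m/s

87.6 m/s


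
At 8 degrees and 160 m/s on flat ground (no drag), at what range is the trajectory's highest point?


R = v0^2*sin(2*theta)/g = 160^2*sin(2*8°)/9.81 = 719.298 m
apex_dist = R/2 = 719.298/2 = 359.6 m

359.6 m


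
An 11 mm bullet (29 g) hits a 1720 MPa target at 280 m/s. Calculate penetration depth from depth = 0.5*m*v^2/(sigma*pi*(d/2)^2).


A = pi*(d/2)^2 = pi*(11/2)^2 = 95.0332 mm^2
E = 0.5*m*v^2 = 0.5*0.029*280^2 = 1136.8 J
depth = E/(sigma*A) = 1136.8 J / (1720 MPa * 95.0332 mm^2) = 1136.8/(1720 * 95.0332) m = 0.00695473 m ≈ 6.955 mm

6.955 mm


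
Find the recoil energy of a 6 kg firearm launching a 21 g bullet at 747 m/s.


v_r = m_p*v_p/m_gun = 0.021*747/6 = 2.6145 m/s, E_r = 0.5*m_gun*v_r^2 = 0.5*6*2.6145^2 = 20.51 J

20.51 J


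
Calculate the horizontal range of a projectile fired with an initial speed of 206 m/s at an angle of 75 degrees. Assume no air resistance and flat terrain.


R = v0^2 * sin(2*theta) / g = 206^2 * sin(2*75°) / 9.81 = 2163 m

2163 m


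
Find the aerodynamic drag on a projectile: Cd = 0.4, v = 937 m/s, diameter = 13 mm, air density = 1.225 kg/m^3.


A = pi*(d/2)^2 = pi*(13/2000)^2 = 1.32732e-04 m^2
Fd = 0.5*Cd*rho*A*v^2 = 0.5*0.4*1.225*1.32732e-04*937^2 = 28.55 N

28.55 N


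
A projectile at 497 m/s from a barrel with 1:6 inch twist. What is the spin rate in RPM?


twist_m = 6*0.0254 = 0.1524 m
spin = v/twist = 497/0.1524 = 3261.155 rev/s
RPM = spin*60 = 3261.155*60 ≈ 195669 RPM

195669 RPM


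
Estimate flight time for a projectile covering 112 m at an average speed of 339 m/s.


t = d/v = 112/339 = 0.3304 s

0.3304 s


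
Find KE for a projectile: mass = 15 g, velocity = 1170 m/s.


E = 0.5*m*v^2 = 0.5*0.015*1170^2 = 10267 J

10267 J


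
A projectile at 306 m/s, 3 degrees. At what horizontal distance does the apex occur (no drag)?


R = v0^2*sin(2*theta)/g = 306^2*sin(2*3°)/9.81 = 997.719 m
apex_dist = R/2 = 997.719/2 = 498.9 m

498.9 m


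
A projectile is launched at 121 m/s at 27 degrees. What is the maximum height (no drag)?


H = (v0*sin(theta))^2 / (2g) = (121*sin(27°))^2 / (2*9.81) = 153.8 m

153.8 m


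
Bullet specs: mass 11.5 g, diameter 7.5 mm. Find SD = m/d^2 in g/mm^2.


SD = m/d^2 = 11.5/7.5^2 = 0.2044 g/mm^2

0.2044 g/mm^2


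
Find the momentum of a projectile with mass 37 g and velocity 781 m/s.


p = m*v = 0.037*781 = 28.9 kg·m/s

28.9 kg·m/s


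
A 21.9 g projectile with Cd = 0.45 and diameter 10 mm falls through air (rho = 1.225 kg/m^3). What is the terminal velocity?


A = pi*(d/2)^2 = pi*(10/2000)^2 = 7.85398e-05 m^2
vt = sqrt(2mg/(Cd*rho*A)) = sqrt(2*0.0219*9.81/(0.45 * 1.225 * 7.85398e-05)) = 99.62 m/s

99.62 m/s


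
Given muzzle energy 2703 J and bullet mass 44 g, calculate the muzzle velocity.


v = sqrt(2*E/m) = sqrt(2*2703/0.044) = 350.5 m/s

350.5 m/s


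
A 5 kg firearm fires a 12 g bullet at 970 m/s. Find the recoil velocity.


v_recoil = m_p * v_p / m_gun = 0.012 * 970 / 5 = 2.328 m/s

2.328 m/s


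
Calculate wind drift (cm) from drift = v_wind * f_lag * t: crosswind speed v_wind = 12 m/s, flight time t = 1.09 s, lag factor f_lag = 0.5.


drift = v_wind * lag * t = 12 * 0.5 * 1.09 = 6.54 m ≈ 654 cm

654 cm


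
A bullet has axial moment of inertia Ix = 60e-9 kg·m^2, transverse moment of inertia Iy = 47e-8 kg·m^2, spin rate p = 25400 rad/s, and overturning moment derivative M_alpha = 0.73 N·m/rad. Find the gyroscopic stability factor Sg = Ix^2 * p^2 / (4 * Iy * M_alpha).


Sg = Ix^2 * p^2 / (4 * Iy * M_alpha) = (60e-9)^2 * 25400^2 / (4 * 47e-8 * 0.73) = 1.692

1.692


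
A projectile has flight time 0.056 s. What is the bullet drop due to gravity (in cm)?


drop = 0.5*g*t^2 = 0.5*9.81*0.056^2 = 0.0153821 m ≈ 1.538 cm

1.538 cm


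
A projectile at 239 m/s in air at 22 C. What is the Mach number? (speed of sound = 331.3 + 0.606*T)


a = 331.3 + 0.606*(22) = 344.632 m/s
M = v/a = 239/344.632 = 0.6935

0.6935


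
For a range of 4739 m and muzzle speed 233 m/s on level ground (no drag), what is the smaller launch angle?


sin(2*theta) = R*g/v0^2 = 4739*9.81/233^2 = 0.856335, theta = arcsin(0.856335)/2 = 29.45°

29.45 degrees


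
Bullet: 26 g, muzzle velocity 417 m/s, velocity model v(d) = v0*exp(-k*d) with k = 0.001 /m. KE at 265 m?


v = v0*exp(-k*d) = 417*exp(-0.001*265) = 319.925 m/s
E = 0.5*m*v^2 = 0.5*0.026*319.925^2 = 1331 J

1331 J


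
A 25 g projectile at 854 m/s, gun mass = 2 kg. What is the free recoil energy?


v_r = m_p*v_p/m_gun = 0.025*854/2 = 10.675 m/s, E_r = 0.5*m_gun*v_r^2 = 0.5*2*10.675^2 = 114 J

114 J


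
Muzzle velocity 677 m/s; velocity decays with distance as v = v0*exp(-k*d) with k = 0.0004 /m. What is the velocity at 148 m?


v = v0*exp(-k*d) = 677*exp(-0.0004*148) = 638.1 m/s

638.1 m/s


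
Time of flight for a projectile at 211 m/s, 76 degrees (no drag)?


T = 2*v0*sin(theta)/g = 2*211*sin(76°)/9.81 = 41.74 s

41.74 s


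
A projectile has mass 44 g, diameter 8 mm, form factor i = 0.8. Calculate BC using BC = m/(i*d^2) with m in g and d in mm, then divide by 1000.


BC = m/(i*d^2*1000) = 44/(0.8 * 8^2 * 1000) = 0.0008594

0.0008594


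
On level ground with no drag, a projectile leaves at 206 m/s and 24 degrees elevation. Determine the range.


R = v0^2 * sin(2*theta) / g = 206^2 * sin(2*24°) / 9.81 = 3215 m

3215 m


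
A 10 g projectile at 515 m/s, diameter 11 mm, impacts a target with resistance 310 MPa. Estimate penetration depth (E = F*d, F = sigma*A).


A = pi*(d/2)^2 = pi*(11/2)^2 = 95.0332 mm^2
E = 0.5*m*v^2 = 0.5*0.01*515^2 = 1326.12 J
depth = E/(sigma*A) = 1326.12 J / (310 MPa * 95.0332 mm^2) = 1326.12/(310 * 95.0332) m = 0.045014 m ≈ 45.01 mm

45.01 mm


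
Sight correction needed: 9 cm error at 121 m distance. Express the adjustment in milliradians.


1 mrad subtends 1 cm per 10 m of range, so adj = error_cm / (dist_m / 10) = 9 / (121/10) = 0.7438 mrad

0.7438 mrad


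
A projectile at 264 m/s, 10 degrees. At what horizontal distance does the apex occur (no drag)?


R = v0^2*sin(2*theta)/g = 264^2*sin(2*10°)/9.81 = 2429.91 m
apex_dist = R/2 = 2429.91/2 = 1215 m

1215 m


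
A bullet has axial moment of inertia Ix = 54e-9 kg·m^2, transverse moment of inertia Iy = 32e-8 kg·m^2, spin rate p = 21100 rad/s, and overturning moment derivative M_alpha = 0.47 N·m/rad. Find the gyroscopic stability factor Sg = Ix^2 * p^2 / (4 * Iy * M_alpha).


Sg = Ix^2 * p^2 / (4 * Iy * M_alpha) = (54e-9)^2 * 21100^2 / (4 * 32e-8 * 0.47) = 2.158

2.158


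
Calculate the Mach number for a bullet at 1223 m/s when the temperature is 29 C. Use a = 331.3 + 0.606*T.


a = 331.3 + 0.606*(29) = 348.874 m/s
M = v/a = 1223/348.874 = 3.506

3.506


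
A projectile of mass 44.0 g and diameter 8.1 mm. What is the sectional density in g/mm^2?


SD = m/d^2 = 44.0/8.1^2 = 0.6706 g/mm^2

0.6706 g/mm^2


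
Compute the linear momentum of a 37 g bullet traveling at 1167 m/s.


p = m*v = 0.037*1167 = 43.18 kg·m/s

43.18 kg·m/s


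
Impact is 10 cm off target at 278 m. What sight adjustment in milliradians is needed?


1 mrad subtends 1 cm per 10 m of range, so adj = error_cm / (dist_m / 10) = 10 / (278/10) = 0.3597 mrad

0.3597 mrad


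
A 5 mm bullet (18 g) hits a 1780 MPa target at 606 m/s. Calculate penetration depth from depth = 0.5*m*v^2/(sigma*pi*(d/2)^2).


A = pi*(d/2)^2 = pi*(5/2)^2 = 19.635 mm^2
E = 0.5*m*v^2 = 0.5*0.018*606^2 = 3305.12 J
depth = E/(sigma*A) = 3305.12 J / (1780 MPa * 19.635 mm^2) = 3305.12/(1780 * 19.635) m = 0.0945666 m ≈ 94.57 mm

94.57 mm


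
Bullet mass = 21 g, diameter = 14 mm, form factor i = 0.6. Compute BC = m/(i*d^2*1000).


BC = m/(i*d^2*1000) = 21/(0.6 * 14^2 * 1000) = 0.0001786

0.0001786


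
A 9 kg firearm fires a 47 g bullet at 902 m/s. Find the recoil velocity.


v_recoil = m_p * v_p / m_gun = 0.047 * 902 / 9 = 4.71 m/s

4.71 m/s


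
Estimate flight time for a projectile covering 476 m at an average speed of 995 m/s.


t = d/v = 476/995 = 0.4784 s

0.4784 s


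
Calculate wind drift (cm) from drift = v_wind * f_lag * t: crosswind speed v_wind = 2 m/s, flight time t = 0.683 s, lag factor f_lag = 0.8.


drift = v_wind * lag * t = 2 * 0.8 * 0.683 = 1.0928 m ≈ 109.3 cm

109.3 cm


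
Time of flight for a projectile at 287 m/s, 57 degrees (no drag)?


T = 2*v0*sin(theta)/g = 2*287*sin(57°)/9.81 = 49.07 s

49.07 s


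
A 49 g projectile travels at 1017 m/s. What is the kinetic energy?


E = 0.5*m*v^2 = 0.5*0.049*1017^2 = 25340 J

25340 J


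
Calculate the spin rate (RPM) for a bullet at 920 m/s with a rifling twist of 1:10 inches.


twist_m = 10*0.0254 = 0.254 m
spin = v/twist = 920/0.254 = 3622.047 rev/s
RPM = spin*60 = 3622.047*60 ≈ 217323 RPM

217323 RPM


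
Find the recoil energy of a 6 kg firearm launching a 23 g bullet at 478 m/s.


v_r = m_p*v_p/m_gun = 0.023*478/6 = 1.83233 m/s, E_r = 0.5*m_gun*v_r^2 = 0.5*6*1.83233^2 = 10.07 J

10.07 J


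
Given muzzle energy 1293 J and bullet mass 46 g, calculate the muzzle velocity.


v = sqrt(2*E/m) = sqrt(2*1293/0.046) = 237.1 m/s

237.1 m/s


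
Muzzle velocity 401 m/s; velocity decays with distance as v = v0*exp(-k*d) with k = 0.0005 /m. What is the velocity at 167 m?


v = v0*exp(-k*d) = 401*exp(-0.0005*167) = 368.9 m/s

368.9 m/s


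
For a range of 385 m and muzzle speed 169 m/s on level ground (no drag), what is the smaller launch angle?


sin(2*theta) = R*g/v0^2 = 385*9.81/169^2 = 0.132238, theta = arcsin(0.132238)/2 = 3.799°

3.799 degrees


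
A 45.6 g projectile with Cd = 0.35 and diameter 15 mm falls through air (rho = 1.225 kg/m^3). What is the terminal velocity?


A = pi*(d/2)^2 = pi*(15/2000)^2 = 1.76715e-04 m^2
vt = sqrt(2mg/(Cd*rho*A)) = sqrt(2*0.0456*9.81/(0.35 * 1.225 * 1.76715e-04)) = 108.7 m/s

108.7 m/s


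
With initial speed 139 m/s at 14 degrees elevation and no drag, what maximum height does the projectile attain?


H = (v0*sin(theta))^2 / (2g) = (139*sin(14°))^2 / (2*9.81) = 57.63 m

57.63 m


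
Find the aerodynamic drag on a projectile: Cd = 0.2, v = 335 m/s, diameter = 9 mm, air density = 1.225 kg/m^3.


A = pi*(d/2)^2 = pi*(9/2000)^2 = 6.36173e-05 m^2
Fd = 0.5*Cd*rho*A*v^2 = 0.5*0.2*1.225*6.36173e-05*335^2 = 0.8746 N

0.8746 N


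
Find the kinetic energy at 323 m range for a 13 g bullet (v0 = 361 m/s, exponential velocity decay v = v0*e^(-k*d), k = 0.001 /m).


v = v0*exp(-k*d) = 361*exp(-0.001*323) = 261.355 m/s
E = 0.5*m*v^2 = 0.5*0.013*261.355^2 = 444 J

444 J


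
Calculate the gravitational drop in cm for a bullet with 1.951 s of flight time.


drop = 0.5*g*t^2 = 0.5*9.81*1.951^2 = 18.6704 m ≈ 1867 cm

1867 cm


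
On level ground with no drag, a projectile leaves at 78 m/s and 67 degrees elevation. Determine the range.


R = v0^2 * sin(2*theta) / g = 78^2 * sin(2*67°) / 9.81 = 446.1 m

446.1 m


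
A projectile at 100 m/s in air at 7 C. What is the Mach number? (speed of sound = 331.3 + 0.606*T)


a = 331.3 + 0.606*(7) = 335.542 m/s
M = v/a = 100/335.542 = 0.298

0.298


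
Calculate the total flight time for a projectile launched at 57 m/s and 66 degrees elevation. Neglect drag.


T = 2*v0*sin(theta)/g = 2*57*sin(66°)/9.81 = 10.62 s

10.62 s


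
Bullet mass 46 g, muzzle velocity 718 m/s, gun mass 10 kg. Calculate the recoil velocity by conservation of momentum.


v_recoil = m_p * v_p / m_gun = 0.046 * 718 / 10 = 3.303 m/s

3.303 m/s


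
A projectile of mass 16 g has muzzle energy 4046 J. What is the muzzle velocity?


v = sqrt(2*E/m) = sqrt(2*4046/0.016) = 711.2 m/s

711.2 m/s


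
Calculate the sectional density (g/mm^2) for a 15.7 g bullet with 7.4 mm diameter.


SD = m/d^2 = 15.7/7.4^2 = 0.2867 g/mm^2

0.2867 g/mm^2


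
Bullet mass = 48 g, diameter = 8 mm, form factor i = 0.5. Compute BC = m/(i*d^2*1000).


BC = m/(i*d^2*1000) = 48/(0.5 * 8^2 * 1000) = 0.0015

0.0015


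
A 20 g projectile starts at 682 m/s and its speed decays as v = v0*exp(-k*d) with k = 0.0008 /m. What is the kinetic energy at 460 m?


v = v0*exp(-k*d) = 682*exp(-0.0008*460) = 472.024 m/s
E = 0.5*m*v^2 = 0.5*0.02*472.024^2 = 2228 J

2228 J


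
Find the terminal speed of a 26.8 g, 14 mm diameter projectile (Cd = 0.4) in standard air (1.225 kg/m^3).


A = pi*(d/2)^2 = pi*(14/2000)^2 = 1.53938e-04 m^2
vt = sqrt(2mg/(Cd*rho*A)) = sqrt(2*0.0268*9.81/(0.4 * 1.225 * 1.53938e-04)) = 83.49 m/s

83.49 m/s


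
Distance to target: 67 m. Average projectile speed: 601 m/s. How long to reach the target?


t = d/v = 67/601 = 0.1115 s

0.1115 s


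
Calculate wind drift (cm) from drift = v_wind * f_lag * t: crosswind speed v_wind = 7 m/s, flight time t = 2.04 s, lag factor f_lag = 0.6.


drift = v_wind * lag * t = 7 * 0.6 * 2.04 = 8.568 m ≈ 856.8 cm

856.8 cm


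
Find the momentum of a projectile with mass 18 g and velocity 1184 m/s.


p = m*v = 0.018*1184 = 21.31 kg·m/s

21.31 kg·m/s


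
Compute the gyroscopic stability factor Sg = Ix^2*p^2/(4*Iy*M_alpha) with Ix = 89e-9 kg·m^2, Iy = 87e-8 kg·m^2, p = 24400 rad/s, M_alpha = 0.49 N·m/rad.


Sg = Ix^2 * p^2 / (4 * Iy * M_alpha) = (89e-9)^2 * 24400^2 / (4 * 87e-8 * 0.49) = 2.766

2.766


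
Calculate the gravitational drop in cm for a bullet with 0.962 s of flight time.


drop = 0.5*g*t^2 = 0.5*9.81*0.962^2 = 4.5393 m ≈ 453.9 cm

453.9 cm


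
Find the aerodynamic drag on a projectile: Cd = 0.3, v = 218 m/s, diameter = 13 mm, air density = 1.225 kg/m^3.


A = pi*(d/2)^2 = pi*(13/2000)^2 = 1.32732e-04 m^2
Fd = 0.5*Cd*rho*A*v^2 = 0.5*0.3*1.225*1.32732e-04*218^2 = 1.159 N

1.159 N


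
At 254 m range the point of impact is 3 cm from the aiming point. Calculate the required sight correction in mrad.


1 mrad subtends 1 cm per 10 m of range, so adj = error_cm / (dist_m / 10) = 3 / (254/10) = 0.1181 mrad

0.1181 mrad


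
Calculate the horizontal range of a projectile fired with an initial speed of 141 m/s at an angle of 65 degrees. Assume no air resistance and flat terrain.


R = v0^2 * sin(2*theta) / g = 141^2 * sin(2*65°) / 9.81 = 1552 m

1552 m


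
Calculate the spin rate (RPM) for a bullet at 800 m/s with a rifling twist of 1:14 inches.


twist_m = 14*0.0254 = 0.3556 m
spin = v/twist = 800/0.3556 = 2249.719 rev/s
RPM = spin*60 = 2249.719*60 ≈ 134983 RPM

134983 RPM


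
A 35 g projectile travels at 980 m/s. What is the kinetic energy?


E = 0.5*m*v^2 = 0.5*0.035*980^2 = 16807 J

16807 J


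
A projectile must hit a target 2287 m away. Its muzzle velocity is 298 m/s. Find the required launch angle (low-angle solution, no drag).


sin(2*theta) = R*g/v0^2 = 2287*9.81/298^2 = 0.25264, theta = arcsin(0.25264)/2 = 7.317°

7.317 degrees


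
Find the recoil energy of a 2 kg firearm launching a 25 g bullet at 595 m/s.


v_r = m_p*v_p/m_gun = 0.025*595/2 = 7.4375 m/s, E_r = 0.5*m_gun*v_r^2 = 0.5*2*7.4375^2 = 55.32 J

55.32 J


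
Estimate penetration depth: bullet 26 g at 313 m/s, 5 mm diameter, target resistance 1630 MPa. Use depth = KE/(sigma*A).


A = pi*(d/2)^2 = pi*(5/2)^2 = 19.635 mm^2
E = 0.5*m*v^2 = 0.5*0.026*313^2 = 1273.6 J
depth = E/(sigma*A) = 1273.6 J / (1630 MPa * 19.635 mm^2) = 1273.6/(1630 * 19.635) m = 0.0397937 m ≈ 39.79 mm

39.79 mm


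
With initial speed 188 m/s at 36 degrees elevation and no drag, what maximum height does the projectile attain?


H = (v0*sin(theta))^2 / (2g) = (188*sin(36°))^2 / (2*9.81) = 622.4 m

622.4 m


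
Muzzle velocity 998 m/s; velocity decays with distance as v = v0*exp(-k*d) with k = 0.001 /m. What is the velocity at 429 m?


v = v0*exp(-k*d) = 998*exp(-0.001*429) = 649.9 m/s

649.9 m/s


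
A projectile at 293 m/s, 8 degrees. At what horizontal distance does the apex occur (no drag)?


R = v0^2*sin(2*theta)/g = 293^2*sin(2*8°)/9.81 = 2412.15 m
apex_dist = R/2 = 2412.15/2 = 1206 m

1206 m


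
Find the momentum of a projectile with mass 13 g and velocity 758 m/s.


p = m*v = 0.013*758 = 9.854 kg·m/s

9.854 kg·m/s


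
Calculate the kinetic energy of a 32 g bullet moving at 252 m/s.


E = 0.5*m*v^2 = 0.5*0.032*252^2 = 1016 J

1016 J


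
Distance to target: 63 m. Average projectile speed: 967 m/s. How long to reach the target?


t = d/v = 63/967 = 0.06515 s

0.06515 s


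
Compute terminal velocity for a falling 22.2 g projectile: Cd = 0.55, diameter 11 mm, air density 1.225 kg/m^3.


A = pi*(d/2)^2 = pi*(11/2000)^2 = 9.50332e-05 m^2
vt = sqrt(2mg/(Cd*rho*A)) = sqrt(2*0.0222*9.81/(0.55 * 1.225 * 9.50332e-05)) = 82.48 m/s

82.48 m/s


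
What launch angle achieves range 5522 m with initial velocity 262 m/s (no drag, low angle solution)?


sin(2*theta) = R*g/v0^2 = 5522*9.81/262^2 = 0.789156, theta = arcsin(0.789156)/2 = 26.05°

26.05 degrees


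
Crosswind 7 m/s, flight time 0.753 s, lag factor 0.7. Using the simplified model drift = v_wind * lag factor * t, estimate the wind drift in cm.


drift = v_wind * lag * t = 7 * 0.7 * 0.753 = 3.6897 m ≈ 369 cm

369 cm


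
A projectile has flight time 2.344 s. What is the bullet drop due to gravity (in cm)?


drop = 0.5*g*t^2 = 0.5*9.81*2.344^2 = 26.9497 m ≈ 2695 cm

2695 cm


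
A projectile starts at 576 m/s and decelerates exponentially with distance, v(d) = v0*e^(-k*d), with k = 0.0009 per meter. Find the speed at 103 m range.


v = v0*exp(-k*d) = 576*exp(-0.0009*103) = 525 m/s

525 m/s


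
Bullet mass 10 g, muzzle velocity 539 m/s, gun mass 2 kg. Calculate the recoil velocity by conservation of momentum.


v_recoil = m_p * v_p / m_gun = 0.01 * 539 / 2 = 2.695 m/s

2.695 m/s


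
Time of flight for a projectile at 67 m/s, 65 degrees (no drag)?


T = 2*v0*sin(theta)/g = 2*67*sin(65°)/9.81 = 12.38 s

12.38 s


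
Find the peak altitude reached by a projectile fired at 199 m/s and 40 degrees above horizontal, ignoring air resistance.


H = (v0*sin(theta))^2 / (2g) = (199*sin(40°))^2 / (2*9.81) = 834 m

834 m


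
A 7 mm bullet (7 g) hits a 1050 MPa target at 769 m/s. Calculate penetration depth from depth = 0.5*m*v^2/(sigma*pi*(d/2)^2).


A = pi*(d/2)^2 = pi*(7/2)^2 = 38.4845 mm^2
E = 0.5*m*v^2 = 0.5*0.007*769^2 = 2069.76 J
depth = E/(sigma*A) = 2069.76 J / (1050 MPa * 38.4845 mm^2) = 2069.76/(1050 * 38.4845) m = 0.0512207 m ≈ 51.22 mm

51.22 mm


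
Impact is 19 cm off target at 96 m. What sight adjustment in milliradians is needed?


1 mrad subtends 1 cm per 10 m of range, so adj = error_cm / (dist_m / 10) = 19 / (96/10) = 1.979 mrad

1.979 mrad


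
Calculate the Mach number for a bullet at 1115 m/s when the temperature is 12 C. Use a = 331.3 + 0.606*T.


a = 331.3 + 0.606*(12) = 338.572 m/s
M = v/a = 1115/338.572 = 3.293

3.293


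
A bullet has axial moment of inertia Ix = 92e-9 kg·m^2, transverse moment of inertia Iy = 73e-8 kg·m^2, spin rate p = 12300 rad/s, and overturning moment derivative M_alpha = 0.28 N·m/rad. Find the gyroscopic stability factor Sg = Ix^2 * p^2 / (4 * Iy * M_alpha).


Sg = Ix^2 * p^2 / (4 * Iy * M_alpha) = (92e-9)^2 * 12300^2 / (4 * 73e-8 * 0.28) = 1.566

1.566


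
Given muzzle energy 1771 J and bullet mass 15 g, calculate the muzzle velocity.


v = sqrt(2*E/m) = sqrt(2*1771/0.015) = 485.9 m/s

485.9 m/s


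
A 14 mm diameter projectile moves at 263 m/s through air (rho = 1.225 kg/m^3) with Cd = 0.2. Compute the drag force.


A = pi*(d/2)^2 = pi*(14/2000)^2 = 1.53938e-04 m^2
Fd = 0.5*Cd*rho*A*v^2 = 0.5*0.2*1.225*1.53938e-04*263^2 = 1.304 N

1.304 N


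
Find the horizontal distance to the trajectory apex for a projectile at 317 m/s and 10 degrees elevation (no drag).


R = v0^2*sin(2*theta)/g = 317^2*sin(2*10°)/9.81 = 3503.49 m
apex_dist = R/2 = 3503.49/2 = 1752 m

1752 m


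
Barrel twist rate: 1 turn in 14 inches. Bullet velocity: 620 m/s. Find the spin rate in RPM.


twist_m = 14*0.0254 = 0.3556 m
spin = v/twist = 620/0.3556 = 1743.532 rev/s
RPM = spin*60 = 1743.532*60 ≈ 104612 RPM

104612 RPM


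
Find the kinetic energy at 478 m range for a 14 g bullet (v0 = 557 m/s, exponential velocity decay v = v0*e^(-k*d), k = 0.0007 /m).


v = v0*exp(-k*d) = 557*exp(-0.0007*478) = 398.603 m/s
E = 0.5*m*v^2 = 0.5*0.014*398.603^2 = 1112 J

1112 J


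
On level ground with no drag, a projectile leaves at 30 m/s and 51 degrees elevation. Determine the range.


R = v0^2 * sin(2*theta) / g = 30^2 * sin(2*51°) / 9.81 = 89.74 m

89.74 m


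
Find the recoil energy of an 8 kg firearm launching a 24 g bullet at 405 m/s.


v_r = m_p*v_p/m_gun = 0.024*405/8 = 1.215 m/s, E_r = 0.5*m_gun*v_r^2 = 0.5*8*1.215^2 = 5.905 J

5.905 J


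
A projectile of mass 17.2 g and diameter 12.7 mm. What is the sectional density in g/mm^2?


SD = m/d^2 = 17.2/12.7^2 = 0.1066 g/mm^2

0.1066 g/mm^2


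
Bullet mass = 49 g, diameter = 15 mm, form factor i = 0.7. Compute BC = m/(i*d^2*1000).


BC = m/(i*d^2*1000) = 49/(0.7 * 15^2 * 1000) = 0.0003111

0.0003111


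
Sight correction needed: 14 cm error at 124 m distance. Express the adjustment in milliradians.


1 mrad subtends 1 cm per 10 m of range, so adj = error_cm / (dist_m / 10) = 14 / (124/10) = 1.129 mrad

1.129 mrad


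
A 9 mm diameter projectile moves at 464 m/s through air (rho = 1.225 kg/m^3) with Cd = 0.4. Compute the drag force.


A = pi*(d/2)^2 = pi*(9/2000)^2 = 6.36173e-05 m^2
Fd = 0.5*Cd*rho*A*v^2 = 0.5*0.4*1.225*6.36173e-05*464^2 = 3.356 N

3.356 N


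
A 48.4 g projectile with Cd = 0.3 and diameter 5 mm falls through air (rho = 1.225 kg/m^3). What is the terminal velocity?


A = pi*(d/2)^2 = pi*(5/2000)^2 = 1.96350e-05 m^2
vt = sqrt(2mg/(Cd*rho*A)) = sqrt(2*0.0484*9.81/(0.3 * 1.225 * 1.96350e-05)) = 362.8 m/s

362.8 m/s


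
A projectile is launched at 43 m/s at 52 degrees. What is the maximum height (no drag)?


H = (v0*sin(theta))^2 / (2g) = (43*sin(52°))^2 / (2*9.81) = 58.52 m

58.52 m


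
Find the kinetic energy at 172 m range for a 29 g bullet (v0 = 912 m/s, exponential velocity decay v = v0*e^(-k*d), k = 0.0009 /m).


v = v0*exp(-k*d) = 912*exp(-0.0009*172) = 781.207 m/s
E = 0.5*m*v^2 = 0.5*0.029*781.207^2 = 8849 J

8849 J


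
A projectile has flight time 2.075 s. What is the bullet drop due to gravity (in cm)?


drop = 0.5*g*t^2 = 0.5*9.81*2.075^2 = 21.1191 m ≈ 2112 cm

2112 cm


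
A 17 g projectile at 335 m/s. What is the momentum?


p = m*v = 0.017*335 = 5.695 kg·m/s

5.695 kg·m/s


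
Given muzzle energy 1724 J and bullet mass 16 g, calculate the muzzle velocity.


v = sqrt(2*E/m) = sqrt(2*1724/0.016) = 464.2 m/s

464.2 m/s


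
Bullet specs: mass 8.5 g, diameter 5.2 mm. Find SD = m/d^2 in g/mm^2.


SD = m/d^2 = 8.5/5.2^2 = 0.3143 g/mm^2

0.3143 g/mm^2


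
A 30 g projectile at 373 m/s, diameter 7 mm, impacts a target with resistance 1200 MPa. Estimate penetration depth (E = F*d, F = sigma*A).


A = pi*(d/2)^2 = pi*(7/2)^2 = 38.4845 mm^2
E = 0.5*m*v^2 = 0.5*0.03*373^2 = 2086.93 J
depth = E/(sigma*A) = 2086.93 J / (1200 MPa * 38.4845 mm^2) = 2086.93/(1200 * 38.4845) m = 0.0451899 m ≈ 45.19 mm

45.19 mm


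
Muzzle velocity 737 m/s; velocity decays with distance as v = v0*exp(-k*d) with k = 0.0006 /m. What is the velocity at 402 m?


v = v0*exp(-k*d) = 737*exp(-0.0006*402) = 579 m/s

579 m/s


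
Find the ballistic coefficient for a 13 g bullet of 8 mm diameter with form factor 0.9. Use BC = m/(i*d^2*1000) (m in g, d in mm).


BC = m/(i*d^2*1000) = 13/(0.9 * 8^2 * 1000) = 0.0002257

0.0002257


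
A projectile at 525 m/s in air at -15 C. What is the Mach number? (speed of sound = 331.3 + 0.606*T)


a = 331.3 + 0.606*(-15) = 322.21 m/s
M = v/a = 525/322.21 = 1.629

1.629


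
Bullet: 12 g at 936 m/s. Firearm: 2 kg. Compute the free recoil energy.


v_r = m_p*v_p/m_gun = 0.012*936/2 = 5.616 m/s, E_r = 0.5*m_gun*v_r^2 = 0.5*2*5.616^2 = 31.54 J

31.54 J


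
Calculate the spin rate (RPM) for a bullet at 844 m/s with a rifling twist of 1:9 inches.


twist_m = 9*0.0254 = 0.2286 m
spin = v/twist = 844/0.2286 = 3692.038 rev/s
RPM = spin*60 = 3692.038*60 ≈ 221522 RPM

221522 RPM


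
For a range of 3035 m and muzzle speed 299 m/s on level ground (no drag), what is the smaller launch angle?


sin(2*theta) = R*g/v0^2 = 3035*9.81/299^2 = 0.333032, theta = arcsin(0.333032)/2 = 9.726°

9.726 degrees


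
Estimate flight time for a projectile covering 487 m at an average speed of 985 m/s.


t = d/v = 487/985 = 0.4944 s

0.4944 s


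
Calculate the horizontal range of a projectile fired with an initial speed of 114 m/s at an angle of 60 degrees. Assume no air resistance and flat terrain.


R = v0^2 * sin(2*theta) / g = 114^2 * sin(2*60°) / 9.81 = 1147 m

1147 m


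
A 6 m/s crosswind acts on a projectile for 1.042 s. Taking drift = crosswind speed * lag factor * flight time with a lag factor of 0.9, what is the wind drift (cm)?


drift = v_wind * lag * t = 6 * 0.9 * 1.042 = 5.6268 m ≈ 562.7 cm

562.7 cm


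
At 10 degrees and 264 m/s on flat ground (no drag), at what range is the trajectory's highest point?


R = v0^2*sin(2*theta)/g = 264^2*sin(2*10°)/9.81 = 2429.91 m
apex_dist = R/2 = 2429.91/2 = 1215 m

1215 m


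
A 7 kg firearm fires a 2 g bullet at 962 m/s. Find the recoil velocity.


v_recoil = m_p * v_p / m_gun = 0.002 * 962 / 7 = 0.2749 m/s

0.2749 m/s


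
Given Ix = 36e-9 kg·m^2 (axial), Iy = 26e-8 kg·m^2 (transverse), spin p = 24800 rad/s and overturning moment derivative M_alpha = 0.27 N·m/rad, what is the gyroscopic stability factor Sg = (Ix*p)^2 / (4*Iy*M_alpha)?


Sg = Ix^2 * p^2 / (4 * Iy * M_alpha) = (36e-9)^2 * 24800^2 / (4 * 26e-8 * 0.27) = 2.839

2.839


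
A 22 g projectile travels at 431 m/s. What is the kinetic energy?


E = 0.5*m*v^2 = 0.5*0.022*431^2 = 2043 J

2043 J


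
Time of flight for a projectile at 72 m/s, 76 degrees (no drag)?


T = 2*v0*sin(theta)/g = 2*72*sin(76°)/9.81 = 14.24 s

14.24 s


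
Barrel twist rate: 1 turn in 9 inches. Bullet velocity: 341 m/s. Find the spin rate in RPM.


twist_m = 9*0.0254 = 0.2286 m
spin = v/twist = 341/0.2286 = 1491.689 rev/s
RPM = spin*60 = 1491.689*60 ≈ 89501 RPM

89501 RPM


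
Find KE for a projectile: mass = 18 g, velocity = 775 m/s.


E = 0.5*m*v^2 = 0.5*0.018*775^2 = 5406 J

5406 J


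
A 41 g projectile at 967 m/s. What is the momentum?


p = m*v = 0.041*967 = 39.65 kg·m/s

39.65 kg·m/s


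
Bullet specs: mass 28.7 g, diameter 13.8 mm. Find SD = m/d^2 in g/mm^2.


SD = m/d^2 = 28.7/13.8^2 = 0.1507 g/mm^2

0.1507 g/mm^2


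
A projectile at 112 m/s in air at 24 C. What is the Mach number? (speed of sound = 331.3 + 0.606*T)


a = 331.3 + 0.606*(24) = 345.844 m/s
M = v/a = 112/345.844 = 0.3238

0.3238


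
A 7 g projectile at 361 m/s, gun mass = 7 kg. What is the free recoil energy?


v_r = m_p*v_p/m_gun = 0.007*361/7 = 0.361 m/s, E_r = 0.5*m_gun*v_r^2 = 0.5*7*0.361^2 = 0.4561 J

0.4561 J


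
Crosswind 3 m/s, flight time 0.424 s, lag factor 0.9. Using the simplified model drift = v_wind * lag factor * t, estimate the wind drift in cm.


drift = v_wind * lag * t = 3 * 0.9 * 0.424 = 1.1448 m ≈ 114.5 cm

114.5 cm


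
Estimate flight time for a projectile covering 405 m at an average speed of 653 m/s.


t = d/v = 405/653 = 0.6202 s

0.6202 s


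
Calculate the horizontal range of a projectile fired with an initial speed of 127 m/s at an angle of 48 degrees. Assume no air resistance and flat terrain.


R = v0^2 * sin(2*theta) / g = 127^2 * sin(2*48°) / 9.81 = 1635 m

1635 m


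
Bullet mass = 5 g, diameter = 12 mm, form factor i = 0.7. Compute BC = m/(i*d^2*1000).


BC = m/(i*d^2*1000) = 5/(0.7 * 12^2 * 1000) = 4.96e-05

4.96e-05


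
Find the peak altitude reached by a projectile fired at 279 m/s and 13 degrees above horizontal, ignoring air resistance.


H = (v0*sin(theta))^2 / (2g) = (279*sin(13°))^2 / (2*9.81) = 200.8 m

200.8 m


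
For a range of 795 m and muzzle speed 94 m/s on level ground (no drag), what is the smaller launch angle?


sin(2*theta) = R*g/v0^2 = 795*9.81/94^2 = 0.882634, theta = arcsin(0.882634)/2 = 30.98°

30.98 degrees


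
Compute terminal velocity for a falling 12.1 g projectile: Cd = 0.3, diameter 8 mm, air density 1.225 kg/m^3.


A = pi*(d/2)^2 = pi*(8/2000)^2 = 5.02655e-05 m^2
vt = sqrt(2mg/(Cd*rho*A)) = sqrt(2*0.0121*9.81/(0.3 * 1.225 * 5.02655e-05)) = 113.4 m/s

113.4 m/s


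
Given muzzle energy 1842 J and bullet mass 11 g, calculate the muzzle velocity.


v = sqrt(2*E/m) = sqrt(2*1842/0.011) = 578.7 m/s

578.7 m/s


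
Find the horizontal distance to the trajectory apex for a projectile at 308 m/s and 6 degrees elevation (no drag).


R = v0^2*sin(2*theta)/g = 308^2*sin(2*6°)/9.81 = 2010.53 m
apex_dist = R/2 = 2010.53/2 = 1005 m

1005 m


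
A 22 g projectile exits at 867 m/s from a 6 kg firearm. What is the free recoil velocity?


v_recoil = m_p * v_p / m_gun = 0.022 * 867 / 6 = 3.179 m/s

3.179 m/s


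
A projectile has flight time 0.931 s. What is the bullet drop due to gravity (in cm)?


drop = 0.5*g*t^2 = 0.5*9.81*0.931^2 = 4.25146 m ≈ 425.1 cm

425.1 cm


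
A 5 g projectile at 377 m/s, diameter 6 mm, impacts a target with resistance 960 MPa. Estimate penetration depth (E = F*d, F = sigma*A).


A = pi*(d/2)^2 = pi*(6/2)^2 = 28.2743 mm^2
E = 0.5*m*v^2 = 0.5*0.005*377^2 = 355.322 J
depth = E/(sigma*A) = 355.322 J / (960 MPa * 28.2743 mm^2) = 355.322/(960 * 28.2743) m = 0.0130906 m ≈ 13.09 mm

13.09 mm


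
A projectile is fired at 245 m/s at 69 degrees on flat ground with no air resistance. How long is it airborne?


T = 2*v0*sin(theta)/g = 2*245*sin(69°)/9.81 = 46.63 s

46.63 s


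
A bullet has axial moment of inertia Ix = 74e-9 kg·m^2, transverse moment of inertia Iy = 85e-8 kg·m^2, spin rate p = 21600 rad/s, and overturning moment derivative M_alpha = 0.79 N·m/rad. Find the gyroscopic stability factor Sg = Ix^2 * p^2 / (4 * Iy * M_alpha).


Sg = Ix^2 * p^2 / (4 * Iy * M_alpha) = (74e-9)^2 * 21600^2 / (4 * 85e-8 * 0.79) = 0.9512

0.9512


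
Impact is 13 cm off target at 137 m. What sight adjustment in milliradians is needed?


1 mrad subtends 1 cm per 10 m of range, so adj = error_cm / (dist_m / 10) = 13 / (137/10) = 0.9489 mrad

0.9489 mrad


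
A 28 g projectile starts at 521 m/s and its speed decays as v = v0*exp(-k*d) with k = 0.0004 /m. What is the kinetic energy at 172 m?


v = v0*exp(-k*d) = 521*exp(-0.0004*172) = 486.36 m/s
E = 0.5*m*v^2 = 0.5*0.028*486.36^2 = 3312 J

3312 J


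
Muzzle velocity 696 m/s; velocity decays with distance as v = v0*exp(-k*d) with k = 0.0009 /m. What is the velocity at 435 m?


v = v0*exp(-k*d) = 696*exp(-0.0009*435) = 470.5 m/s

470.5 m/s


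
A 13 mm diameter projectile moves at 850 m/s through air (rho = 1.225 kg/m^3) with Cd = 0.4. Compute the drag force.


A = pi*(d/2)^2 = pi*(13/2000)^2 = 1.32732e-04 m^2
Fd = 0.5*Cd*rho*A*v^2 = 0.5*0.4*1.225*1.32732e-04*850^2 = 23.5 N

23.5 N


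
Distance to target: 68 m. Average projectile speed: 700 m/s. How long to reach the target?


t = d/v = 68/700 = 0.09714 s

0.09714 s


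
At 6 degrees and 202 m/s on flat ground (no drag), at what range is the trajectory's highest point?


R = v0^2*sin(2*theta)/g = 202^2*sin(2*6°)/9.81 = 864.794 m
apex_dist = R/2 = 864.794/2 = 432.4 m

432.4 m


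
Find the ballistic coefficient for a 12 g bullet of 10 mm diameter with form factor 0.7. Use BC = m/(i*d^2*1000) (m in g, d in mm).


BC = m/(i*d^2*1000) = 12/(0.7 * 10^2 * 1000) = 0.0001714

0.0001714


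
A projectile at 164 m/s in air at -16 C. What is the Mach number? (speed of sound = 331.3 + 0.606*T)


a = 331.3 + 0.606*(-16) = 321.604 m/s
M = v/a = 164/321.604 = 0.5099

0.5099


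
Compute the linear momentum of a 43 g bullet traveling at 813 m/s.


p = m*v = 0.043*813 = 34.96 kg·m/s

34.96 kg·m/s


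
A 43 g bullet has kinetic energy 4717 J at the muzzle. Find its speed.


v = sqrt(2*E/m) = sqrt(2*4717/0.043) = 468.4 m/s

468.4 m/s


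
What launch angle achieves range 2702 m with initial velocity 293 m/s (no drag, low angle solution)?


sin(2*theta) = R*g/v0^2 = 2702*9.81/293^2 = 0.308759, theta = arcsin(0.308759)/2 = 8.992°

8.992 degrees


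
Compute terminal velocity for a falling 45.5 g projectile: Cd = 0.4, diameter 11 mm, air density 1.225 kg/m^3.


A = pi*(d/2)^2 = pi*(11/2000)^2 = 9.50332e-05 m^2
vt = sqrt(2mg/(Cd*rho*A)) = sqrt(2*0.0455*9.81/(0.4 * 1.225 * 9.50332e-05)) = 138.5 m/s

138.5 m/s


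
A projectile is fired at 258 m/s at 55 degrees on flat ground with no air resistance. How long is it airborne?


T = 2*v0*sin(theta)/g = 2*258*sin(55°)/9.81 = 43.09 s

43.09 s


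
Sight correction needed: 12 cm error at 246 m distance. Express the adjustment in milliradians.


1 mrad subtends 1 cm per 10 m of range, so adj = error_cm / (dist_m / 10) = 12 / (246/10) = 0.4878 mrad

0.4878 mrad


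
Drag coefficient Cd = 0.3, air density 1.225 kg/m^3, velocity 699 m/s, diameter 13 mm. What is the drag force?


A = pi*(d/2)^2 = pi*(13/2000)^2 = 1.32732e-04 m^2
Fd = 0.5*Cd*rho*A*v^2 = 0.5*0.3*1.225*1.32732e-04*699^2 = 11.92 N

11.92 N


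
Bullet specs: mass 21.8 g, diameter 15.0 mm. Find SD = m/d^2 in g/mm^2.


SD = m/d^2 = 21.8/15.0^2 = 0.09689 g/mm^2

0.09689 g/mm^2


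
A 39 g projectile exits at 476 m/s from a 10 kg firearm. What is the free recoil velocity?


v_recoil = m_p * v_p / m_gun = 0.039 * 476 / 10 = 1.856 m/s

1.856 m/s


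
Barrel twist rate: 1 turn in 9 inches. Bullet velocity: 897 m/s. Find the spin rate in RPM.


twist_m = 9*0.0254 = 0.2286 m
spin = v/twist = 897/0.2286 = 3923.885 rev/s
RPM = spin*60 = 3923.885*60 ≈ 235433 RPM

235433 RPM


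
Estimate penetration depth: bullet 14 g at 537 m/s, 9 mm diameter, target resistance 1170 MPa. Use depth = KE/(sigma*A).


A = pi*(d/2)^2 = pi*(9/2)^2 = 63.6173 mm^2
E = 0.5*m*v^2 = 0.5*0.014*537^2 = 2018.58 J
depth = E/(sigma*A) = 2018.58 J / (1170 MPa * 63.6173 mm^2) = 2018.58/(1170 * 63.6173) m = 0.0271198 m ≈ 27.12 mm

27.12 mm
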